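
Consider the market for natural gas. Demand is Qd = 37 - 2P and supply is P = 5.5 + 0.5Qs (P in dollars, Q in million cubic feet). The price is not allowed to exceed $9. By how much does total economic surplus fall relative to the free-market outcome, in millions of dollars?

Rearranging supply gives Qs = 2P - 11. Equilibrium: 37 - 2P = 2P - 11, so 48 = 4P and P* = 12, Q* = 13.
Since 9 < 12, the ceiling is binding.
At P = 9: Qd = 37 - 2·9 = 19 and Qs = 2·9 - 11 = 7.
Quantity traded falls to 7. At Q = 7 the demand price is (37 - 7)/2 = 15 and the supply price is (11 + 7)/2 = 9.
Deadweight loss = ½ · (15 - 9) · (13 - 7) = ½ · 6 · 6 = 18.

18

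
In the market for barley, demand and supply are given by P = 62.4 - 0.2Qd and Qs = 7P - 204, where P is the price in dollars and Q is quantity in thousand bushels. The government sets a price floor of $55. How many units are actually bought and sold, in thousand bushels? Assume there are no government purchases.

Rearranging demand gives Qd = 312 - 5P. In a free market, 312 - 5P = 7P - 204 gives the equilibrium P* = 43, Q* = 97.
Because the floor (55) lies above the market-clearing price, it is binding.
At P = 55: Qd = 312 - 5·55 = 37 and Qs = 7·55 - 204 = 181.
The quantity actually transacted is the short side, demand: 37.

37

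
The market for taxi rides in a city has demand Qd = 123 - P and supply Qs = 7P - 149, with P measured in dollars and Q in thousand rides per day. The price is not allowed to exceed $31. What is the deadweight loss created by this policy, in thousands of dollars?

Equilibrium: 123 - P = 7P - 149, so 272 = 8P and P* = 34, Q* = 89.
Because the ceiling (31) lies below the market-clearing price, it is binding.
At P = 31: Qd = 123 - 31 = 92 and Qs = 7·31 - 149 = 68.
Quantity traded falls to 68. At Q = 68 the demand price is 123 - 68 = 55 and the supply price is (149 + 68)/7 = 31.
Deadweight loss = ½ · (55 - 31) · (89 - 68) = ½ · 24 · 21 = 252.

252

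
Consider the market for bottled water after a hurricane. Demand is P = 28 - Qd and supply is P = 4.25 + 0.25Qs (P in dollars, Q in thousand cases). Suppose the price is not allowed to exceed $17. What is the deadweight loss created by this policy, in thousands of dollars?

0

Rearranging demand gives Qd = 28 - P; rearranging supply gives Qs = 4P - 17. Without the control the market clears where 28 - P = 4P - 17, i.e. P* = 9 and Q* = 19.
Since 17 is above P* = 9, the ceiling does not bind and the free-market outcome prevails.
Since the control does not bind, no trades are prevented and deadweight loss is zero.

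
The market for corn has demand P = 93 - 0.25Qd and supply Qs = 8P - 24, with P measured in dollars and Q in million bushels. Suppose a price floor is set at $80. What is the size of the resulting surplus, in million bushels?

Rearranging demand gives Qd = 372 - 4P. Setting quantity demanded equal to quantity supplied, 372 - 4P = 8P - 24, gives P* = 33 and Q* = 240.
The floor of 80 is above the equilibrium price 33, so it binds.
At P = 80: Qd = 372 - 4·80 = 52 and Qs = 8·80 - 24 = 616.
Surplus = Qs - Qd = 616 - 52 = 564.

564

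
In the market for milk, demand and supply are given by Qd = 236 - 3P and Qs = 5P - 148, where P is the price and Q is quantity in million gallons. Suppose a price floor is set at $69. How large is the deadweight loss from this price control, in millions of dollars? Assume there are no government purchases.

In a free market, 236 - 3P = 5P - 148 gives the equilibrium P* = 48, Q* = 92.
Since 69 > 48, the floor is binding.
At P = 69: Qd = 236 - 3·69 = 29 and Qs = 5·69 - 148 = 197.
Quantity traded falls to 29. At Q = 29 the demand price is (236 - 29)/3 = 69 and the supply price is (148 + 29)/5 = 35.4.
Deadweight loss = ½ · (69 - 35.4) · (92 - 29) = ½ · 33.6 · 63 = 1058.4.

1058.4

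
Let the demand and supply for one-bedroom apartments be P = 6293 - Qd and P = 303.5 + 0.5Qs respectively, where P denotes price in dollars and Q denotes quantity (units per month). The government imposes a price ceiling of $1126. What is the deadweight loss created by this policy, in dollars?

Rearranging demand gives Qd = 6293 - P; rearranging supply gives Qs = 2P - 607. In a free market, 6293 - P = 2P - 607 gives the equilibrium P* = 2300, Q* = 3993.
Because the ceiling (1126) lies below the market-clearing price, it is binding.
At P = 1126: Qd = 6293 - 1126 = 5167 and Qs = 2·1126 - 607 = 1645.
Quantity traded falls to 1645. At Q = 1645 the demand price is 6293 - 1645 = 4648 and the supply price is (607 + 1645)/2 = 1126.
Deadweight loss = ½ · (4648 - 1126) · (3993 - 1645) = ½ · 3522 · 2348 = 4134828.

4134828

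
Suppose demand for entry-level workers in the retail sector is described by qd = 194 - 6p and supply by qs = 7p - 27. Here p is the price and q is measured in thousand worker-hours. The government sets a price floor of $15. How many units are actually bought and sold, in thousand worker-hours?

Setting quantity demanded equal to quantity supplied, 194 - 6p = 7p - 27, gives p* = 17 and q* = 92.
Since 15 is below p* = 17, the floor does not bind and the free-market outcome prevails.

92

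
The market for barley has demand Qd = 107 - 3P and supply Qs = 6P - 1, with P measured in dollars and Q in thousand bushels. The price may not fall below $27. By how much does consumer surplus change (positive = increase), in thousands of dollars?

In a free market, 107 - 3P = 6P - 1 gives the equilibrium P* = 12, Q* = 71.
The floor of 27 is above the equilibrium price 12, so it binds.
At P = 27: Qd = 107 - 3·27 = 26 and Qs = 6·27 - 1 = 161.
Consumer surplus without the control is ½ · (107/3 - 12) · 71 = 5041/6.
With the floor, consumers buy 26 units at 27, so CS = ½ · (107/3 - 27) · 26 = 338/3.
Change in consumer surplus = 338/3 - 5041/6 = -727.5.

-727.5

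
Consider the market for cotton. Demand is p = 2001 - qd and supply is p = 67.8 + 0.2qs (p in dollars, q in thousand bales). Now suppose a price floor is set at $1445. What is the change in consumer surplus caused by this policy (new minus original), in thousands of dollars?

Rearranging demand gives qd = 2001 - p; rearranging supply gives qs = 5p - 339. Equilibrium: 2001 - p = 5p - 339, so 2340 = 6p and p* = 390, q* = 1611.
Because the floor (1445) lies above the market-clearing price, it is binding.
At p = 1445: qd = 2001 - 1445 = 556 and qs = 5·1445 - 339 = 6886.
Consumer surplus without the control is ½ · (2001 - 390) · 1611 = 1297660.5.
With the floor, consumers buy 556 units at 1445, so CS = ½ · (2001 - 1445) · 556 = 154568.
Change in consumer surplus = 154568 - 1297660.5 = -1143092.5.

-1143092.5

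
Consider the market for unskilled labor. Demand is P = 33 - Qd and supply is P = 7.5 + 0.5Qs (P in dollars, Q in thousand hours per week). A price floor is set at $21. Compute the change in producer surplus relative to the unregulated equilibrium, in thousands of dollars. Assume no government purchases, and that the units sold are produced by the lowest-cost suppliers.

Rearranging demand gives Qd = 33 - P; rearranging supply gives Qs = 2P - 15. Setting quantity demanded equal to quantity supplied, 33 - P = 2P - 15, gives P* = 16 and Q* = 17.
The floor of 21 is above the equilibrium price 16, so it binds.
At P = 21: Qd = 33 - 21 = 12 and Qs = 2·21 - 15 = 27.
Producer surplus without the control is ½ · (16 - 7.5) · 17 = 72.25.
With the floor, 12 units are sold at 21. The supply price at Q = 12 is 13.5, so PS = ½ · [(21 - 7.5) + (21 - 13.5)] · 12 = 126.
Change in producer surplus = 126 - 72.25 = 53.75.

53.75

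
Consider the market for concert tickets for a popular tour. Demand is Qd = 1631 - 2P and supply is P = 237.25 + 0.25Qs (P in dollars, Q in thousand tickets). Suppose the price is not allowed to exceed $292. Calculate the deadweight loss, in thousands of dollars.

Rearranging supply gives Qs = 4P - 949. In a free market, 1631 - 2P = 4P - 949 gives the equilibrium P* = 430, Q* = 771.
Because the ceiling (292) lies below the market-clearing price, it is binding.
At P = 292: Qd = 1631 - 2·292 = 1047 and Qs = 4·292 - 949 = 219.
Quantity traded falls to 219. At Q = 219 the demand price is (1631 - 219)/2 = 706 and the supply price is (949 + 219)/4 = 292.
Deadweight loss = ½ · (706 - 292) · (771 - 219) = ½ · 414 · 552 = 114264.

114264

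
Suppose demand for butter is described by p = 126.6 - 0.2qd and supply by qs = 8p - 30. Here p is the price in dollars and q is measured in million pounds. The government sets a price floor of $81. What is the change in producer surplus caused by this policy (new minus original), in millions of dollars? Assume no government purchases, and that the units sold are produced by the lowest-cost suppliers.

5433.75

Rearranging demand gives qd = 633 - 5p. Equilibrium: 633 - 5p = 8p - 30, so 663 = 13p and p* = 51, q* = 378.
The floor of 81 is above the equilibrium price 51, so it binds.
At p = 81: qd = 633 - 5·81 = 228 and qs = 8·81 - 30 = 618.
Producer surplus without the control is ½ · (51 - 3.75) · 378 = 8930.25.
With the floor, 228 units are sold at 81. The supply price at q = 228 is 32.25, so PS = ½ · [(81 - 3.75) + (81 - 32.25)] · 228 = 14364.
Change in producer surplus = 14364 - 8930.25 = 5433.75.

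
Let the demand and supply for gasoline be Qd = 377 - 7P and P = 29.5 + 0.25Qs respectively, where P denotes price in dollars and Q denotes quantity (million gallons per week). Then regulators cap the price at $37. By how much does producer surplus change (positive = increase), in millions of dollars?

-368

Rearranging supply gives Qs = 4P - 118. Without the control the market clears where 377 - 7P = 4P - 118, i.e. P* = 45 and Q* = 62.
The ceiling of 37 is below the equilibrium price 45, so it binds.
At P = 37: Qd = 377 - 7·37 = 118 and Qs = 4·37 - 118 = 30.
Producer surplus without the control is ½ · (45 - 29.5) · 62 = 480.5.
With the ceiling, producers sell 30 units at 37, so PS = ½ · (37 - 29.5) · 30 = 112.5.
Change in producer surplus = 112.5 - 480.5 = -368.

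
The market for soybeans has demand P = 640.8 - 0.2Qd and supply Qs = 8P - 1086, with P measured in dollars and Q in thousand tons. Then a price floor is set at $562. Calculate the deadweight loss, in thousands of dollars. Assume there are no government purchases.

Rearranging demand gives Qd = 3204 - 5P. Without the control the market clears where 3204 - 5P = 8P - 1086, i.e. P* = 330 and Q* = 1554.
Because the floor (562) lies above the market-clearing price, it is binding.
At P = 562: Qd = 3204 - 5·562 = 394 and Qs = 8·562 - 1086 = 3410.
Quantity traded falls to 394. At Q = 394 the demand price is (3204 - 394)/5 = 562 and the supply price is (1086 + 394)/8 = 185.
Deadweight loss = ½ · (562 - 185) · (1554 - 394) = ½ · 377 · 1160 = 218660.

218660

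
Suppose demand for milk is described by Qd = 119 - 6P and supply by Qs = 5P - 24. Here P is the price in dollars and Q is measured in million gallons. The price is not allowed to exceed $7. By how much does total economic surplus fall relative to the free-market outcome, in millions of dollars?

Without the control the market clears where 119 - 6P = 5P - 24, i.e. P* = 13 and Q* = 41.
The ceiling of 7 is below the equilibrium price 13, so it binds.
At P = 7: Qd = 119 - 6·7 = 77 and Qs = 5·7 - 24 = 11.
Quantity traded falls to 11. At Q = 11 the demand price is (119 - 11)/6 = 18 and the supply price is (24 + 11)/5 = 7.
Deadweight loss = ½ · (18 - 7) · (41 - 11) = ½ · 11 · 30 = 165.

165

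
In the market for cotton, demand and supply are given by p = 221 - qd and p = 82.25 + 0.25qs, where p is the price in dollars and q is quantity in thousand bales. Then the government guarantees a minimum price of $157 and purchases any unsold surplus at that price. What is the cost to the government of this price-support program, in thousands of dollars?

Rearranging demand gives qd = 221 - p; rearranging supply gives qs = 4p - 329. In a free market, 221 - p = 4p - 329 gives the equilibrium p* = 110, q* = 111.
Since 157 > 110, the floor is binding.
At p = 157: qd = 221 - 157 = 64 and qs = 4·157 - 329 = 299.
Surplus = qs - qd = 235.
Government expenditure = surplus × support price = 235 × 157 = 36895.

36895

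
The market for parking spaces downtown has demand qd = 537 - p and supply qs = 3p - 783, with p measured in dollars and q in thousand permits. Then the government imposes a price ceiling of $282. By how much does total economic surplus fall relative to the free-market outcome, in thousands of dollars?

Without the control the market clears where 537 - p = 3p - 783, i.e. p* = 330 and q* = 207.
Since 282 < 330, the ceiling is binding.
At p = 282: qd = 537 - 282 = 255 and qs = 3·282 - 783 = 63.
Quantity traded falls to 63. At q = 63 the demand price is 537 - 63 = 474 and the supply price is (783 + 63)/3 = 282.
Deadweight loss = ½ · (474 - 282) · (207 - 63) = ½ · 192 · 144 = 13824.

13824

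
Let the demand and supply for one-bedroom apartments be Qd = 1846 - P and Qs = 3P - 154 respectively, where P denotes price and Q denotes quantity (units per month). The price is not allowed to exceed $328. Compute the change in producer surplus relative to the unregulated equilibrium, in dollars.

-187136

Setting quantity demanded equal to quantity supplied, 1846 - P = 3P - 154, gives P* = 500 and Q* = 1346.
The ceiling of 328 is below the equilibrium price 500, so it binds.
At P = 328: Qd = 1846 - 328 = 1518 and Qs = 3·328 - 154 = 830.
Producer surplus without the control is ½ · (500 - 154/3) · 1346 = 905858/3.
With the ceiling, producers sell 830 units at 328, so PS = ½ · (328 - 154/3) · 830 = 344450/3.
Change in producer surplus = 344450/3 - 905858/3 = -187136.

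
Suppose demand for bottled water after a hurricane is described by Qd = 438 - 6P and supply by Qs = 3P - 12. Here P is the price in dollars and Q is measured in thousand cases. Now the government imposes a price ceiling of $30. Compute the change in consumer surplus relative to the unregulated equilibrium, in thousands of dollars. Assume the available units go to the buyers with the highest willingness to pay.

1260

Equilibrium: 438 - 6P = 3P - 12, so 450 = 9P and P* = 50, Q* = 138.
Because the ceiling (30) lies below the market-clearing price, it is binding.
At P = 30: Qd = 438 - 6·30 = 258 and Qs = 3·30 - 12 = 78.
Consumer surplus without the control is ½ · (73 - 50) · 138 = 1587.
With the ceiling, 78 units are sold at 30 (assume they go to the highest-value buyers). The demand price at Q = 78 is 60, so CS = ½ · [(73 - 30) + (60 - 30)] · 78 = 2847.
Change in consumer surplus = 2847 - 1587 = 1260.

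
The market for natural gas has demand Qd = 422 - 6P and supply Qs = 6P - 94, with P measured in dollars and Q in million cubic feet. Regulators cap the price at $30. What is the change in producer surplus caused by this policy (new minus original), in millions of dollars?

In a free market, 422 - 6P = 6P - 94 gives the equilibrium P* = 43, Q* = 164.
Since 30 < 43, the ceiling is binding.
At P = 30: Qd = 422 - 6·30 = 242 and Qs = 6·30 - 94 = 86.
Producer surplus without the control is ½ · (43 - 47/3) · 164 = 6724/3.
With the ceiling, producers sell 86 units at 30, so PS = ½ · (30 - 47/3) · 86 = 1849/3.
Change in producer surplus = 1849/3 - 6724/3 = -1625.

-1625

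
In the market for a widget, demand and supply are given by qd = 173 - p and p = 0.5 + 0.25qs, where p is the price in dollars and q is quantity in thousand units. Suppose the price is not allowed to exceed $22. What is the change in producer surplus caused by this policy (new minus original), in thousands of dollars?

Rearranging supply gives qs = 4p - 2. Equilibrium: 173 - p = 4p - 2, so 175 = 5p and p* = 35, q* = 138.
Since 22 < 35, the ceiling is binding.
At p = 22: qd = 173 - 22 = 151 and qs = 4·22 - 2 = 86.
Producer surplus without the control is ½ · (35 - 0.5) · 138 = 2380.5.
With the ceiling, producers sell 86 units at 22, so PS = ½ · (22 - 0.5) · 86 = 924.5.
Change in producer surplus = 924.5 - 2380.5 = -1456.

-1456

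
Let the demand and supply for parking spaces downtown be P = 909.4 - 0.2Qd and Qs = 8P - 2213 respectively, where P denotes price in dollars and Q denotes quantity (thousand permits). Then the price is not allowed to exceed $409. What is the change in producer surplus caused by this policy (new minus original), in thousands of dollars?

Rearranging demand gives Qd = 4547 - 5P. Without the control the market clears where 4547 - 5P = 8P - 2213, i.e. P* = 520 and Q* = 1947.
Since 409 < 520, the ceiling is binding.
At P = 409: Qd = 4547 - 5·409 = 2502 and Qs = 8·409 - 2213 = 1059.
Producer surplus without the control is ½ · (520 - 276.625) · 1947 = 236925.5625.
With the ceiling, producers sell 1059 units at 409, so PS = ½ · (409 - 276.625) · 1059 = 70092.5625.
Change in producer surplus = 70092.5625 - 236925.5625 = -166833.

-166833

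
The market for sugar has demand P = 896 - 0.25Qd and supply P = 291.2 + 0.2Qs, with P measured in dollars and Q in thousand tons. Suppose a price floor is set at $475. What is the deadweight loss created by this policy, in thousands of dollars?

0

Rearranging demand gives Qd = 3584 - 4P; rearranging supply gives Qs = 5P - 1456. Setting quantity demanded equal to quantity supplied, 3584 - 4P = 5P - 1456, gives P* = 560 and Q* = 1344.
Since 475 is below P* = 560, the floor does not bind and the free-market outcome prevails.
Since the control does not bind, no trades are prevented and deadweight loss is zero.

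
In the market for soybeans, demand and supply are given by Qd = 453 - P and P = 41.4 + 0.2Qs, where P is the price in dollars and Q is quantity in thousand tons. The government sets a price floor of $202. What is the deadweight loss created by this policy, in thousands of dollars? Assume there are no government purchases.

Rearranging supply gives Qs = 5P - 207. Equilibrium: 453 - P = 5P - 207, so 660 = 6P and P* = 110, Q* = 343.
Because the floor (202) lies above the market-clearing price, it is binding.
At P = 202: Qd = 453 - 202 = 251 and Qs = 5·202 - 207 = 803.
Quantity traded falls to 251. At Q = 251 the demand price is 453 - 251 = 202 and the supply price is (207 + 251)/5 = 91.6.
Deadweight loss = ½ · (202 - 91.6) · (343 - 251) = ½ · 110.4 · 92 = 5078.4.

5078.4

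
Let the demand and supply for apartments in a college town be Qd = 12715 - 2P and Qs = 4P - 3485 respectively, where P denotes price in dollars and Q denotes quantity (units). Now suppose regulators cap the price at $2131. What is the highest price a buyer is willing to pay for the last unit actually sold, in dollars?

Setting quantity demanded equal to quantity supplied, 12715 - 2P = 4P - 3485, gives P* = 2700 and Q* = 7315.
Because the ceiling (2131) lies below the market-clearing price, it is binding.
At P = 2131: Qd = 12715 - 2·2131 = 8453 and Qs = 4·2131 - 3485 = 5039.
Only 5039 units reach the market. On the demand curve, the marginal buyer's willingness to pay at Q = 5039 is (12715 - 5039)/2 = 3838.

3838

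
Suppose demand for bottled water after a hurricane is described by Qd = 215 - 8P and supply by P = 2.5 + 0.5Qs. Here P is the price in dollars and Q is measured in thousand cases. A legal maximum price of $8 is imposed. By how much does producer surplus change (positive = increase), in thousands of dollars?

-350

Rearranging supply gives Qs = 2P - 5. In a free market, 215 - 8P = 2P - 5 gives the equilibrium P* = 22, Q* = 39.
The ceiling of 8 is below the equilibrium price 22, so it binds.
At P = 8: Qd = 215 - 8·8 = 151 and Qs = 2·8 - 5 = 11.
Producer surplus without the control is ½ · (22 - 2.5) · 39 = 380.25.
With the ceiling, producers sell 11 units at 8, so PS = ½ · (8 - 2.5) · 11 = 30.25.
Change in producer surplus = 30.25 - 380.25 = -350.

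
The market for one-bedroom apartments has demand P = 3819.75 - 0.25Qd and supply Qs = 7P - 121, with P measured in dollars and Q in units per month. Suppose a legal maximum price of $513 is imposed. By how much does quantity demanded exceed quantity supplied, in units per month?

Rearranging demand gives Qd = 15279 - 4P. Equilibrium: 15279 - 4P = 7P - 121, so 15400 = 11P and P* = 1400, Q* = 9679.
Because the ceiling (513) lies below the market-clearing price, it is binding.
At P = 513: Qd = 15279 - 4·513 = 13227 and Qs = 7·513 - 121 = 3470.
Shortage = Qd - Qs = 13227 - 3470 = 9757.

9757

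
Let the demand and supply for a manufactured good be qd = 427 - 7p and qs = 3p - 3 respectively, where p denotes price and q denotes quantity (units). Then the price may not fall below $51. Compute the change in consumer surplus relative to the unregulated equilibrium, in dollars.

Equilibrium: 427 - 7p = 3p - 3, so 430 = 10p and p* = 43, q* = 126.
Because the floor (51) lies above the market-clearing price, it is binding.
At p = 51: qd = 427 - 7·51 = 70 and qs = 3·51 - 3 = 150.
Consumer surplus without the control is ½ · (61 - 43) · 126 = 1134.
With the floor, consumers buy 70 units at 51, so CS = ½ · (61 - 51) · 70 = 350.
Change in consumer surplus = 350 - 1134 = -784.

-784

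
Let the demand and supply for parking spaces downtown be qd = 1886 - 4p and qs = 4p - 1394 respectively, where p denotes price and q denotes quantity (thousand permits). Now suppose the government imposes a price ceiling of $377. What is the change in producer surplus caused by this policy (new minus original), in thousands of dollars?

-5940

Setting quantity demanded equal to quantity supplied, 1886 - 4p = 4p - 1394, gives p* = 410 and q* = 246.
Since 377 < 410, the ceiling is binding.
At p = 377: qd = 1886 - 4·377 = 378 and qs = 4·377 - 1394 = 114.
Producer surplus without the control is ½ · (410 - 348.5) · 246 = 7564.5.
With the ceiling, producers sell 114 units at 377, so PS = ½ · (377 - 348.5) · 114 = 1624.5.
Change in producer surplus = 1624.5 - 7564.5 = -5940.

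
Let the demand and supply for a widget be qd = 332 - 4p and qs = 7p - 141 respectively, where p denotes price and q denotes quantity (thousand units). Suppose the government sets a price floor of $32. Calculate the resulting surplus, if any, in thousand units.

0

In a free market, 332 - 4p = 7p - 141 gives the equilibrium p* = 43, q* = 160.
The floor of 32 is below the equilibrium price 43, so it is not binding; the market clears at p* = 43, q* = 160.
Since the control does not bind, there is no surplus.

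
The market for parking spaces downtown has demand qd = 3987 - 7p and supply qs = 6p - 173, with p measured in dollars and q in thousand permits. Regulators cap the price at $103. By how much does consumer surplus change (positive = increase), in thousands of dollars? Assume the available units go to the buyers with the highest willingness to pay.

-24521

Equilibrium: 3987 - 7p = 6p - 173, so 4160 = 13p and p* = 320, q* = 1747.
Since 103 < 320, the ceiling is binding.
At p = 103: qd = 3987 - 7·103 = 3266 and qs = 6·103 - 173 = 445.
Consumer surplus without the control is ½ · (3987/7 - 320) · 1747 = 3052009/14.
With the ceiling, 445 units are sold at 103 (assume they go to the highest-value buyers). The demand price at q = 445 is 506, so CS = ½ · [(3987/7 - 103) + (506 - 103)] · 445 = 2708715/14.
Change in consumer surplus = 2708715/14 - 3052009/14 = -24521.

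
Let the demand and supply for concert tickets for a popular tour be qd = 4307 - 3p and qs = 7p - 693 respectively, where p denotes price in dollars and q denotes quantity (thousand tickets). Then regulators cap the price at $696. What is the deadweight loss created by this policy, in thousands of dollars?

Setting quantity demanded equal to quantity supplied, 4307 - 3p = 7p - 693, gives p* = 500 and q* = 2807.
The ceiling of 696 is above the equilibrium price 500, so it is not binding; the market clears at p* = 500, q* = 2807.
Since the control does not bind, no trades are prevented and deadweight loss is zero.

0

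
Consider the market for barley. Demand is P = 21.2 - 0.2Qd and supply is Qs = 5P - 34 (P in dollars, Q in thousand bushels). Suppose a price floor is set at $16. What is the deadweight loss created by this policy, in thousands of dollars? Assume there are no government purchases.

20

Rearranging demand gives Qd = 106 - 5P. In a free market, 106 - 5P = 5P - 34 gives the equilibrium P* = 14, Q* = 36.
Because the floor (16) lies above the market-clearing price, it is binding.
At P = 16: Qd = 106 - 5·16 = 26 and Qs = 5·16 - 34 = 46.
Quantity traded falls to 26. At Q = 26 the demand price is (106 - 26)/5 = 16 and the supply price is (34 + 26)/5 = 12.
Deadweight loss = ½ · (16 - 12) · (36 - 26) = ½ · 4 · 10 = 20.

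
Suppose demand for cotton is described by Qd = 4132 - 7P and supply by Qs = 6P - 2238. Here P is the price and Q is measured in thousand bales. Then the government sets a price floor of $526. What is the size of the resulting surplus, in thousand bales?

468

Without the control the market clears where 4132 - 7P = 6P - 2238, i.e. P* = 490 and Q* = 702.
The floor of 526 is above the equilibrium price 490, so it binds.
At P = 526: Qd = 4132 - 7·526 = 450 and Qs = 6·526 - 2238 = 918.
Surplus = Qs - Qd = 918 - 450 = 468.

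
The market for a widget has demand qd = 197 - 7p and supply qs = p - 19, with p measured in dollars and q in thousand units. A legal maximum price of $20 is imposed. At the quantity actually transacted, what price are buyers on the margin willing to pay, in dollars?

Equilibrium: 197 - 7p = p - 19, so 216 = 8p and p* = 27, q* = 8.
The ceiling of 20 is below the equilibrium price 27, so it binds.
At p = 20: qd = 197 - 7·20 = 57 and qs = 20 - 19 = 1.
Only 1 units reach the market. On the demand curve, the marginal buyer's willingness to pay at q = 1 is (197 - 1)/7 = 28.

28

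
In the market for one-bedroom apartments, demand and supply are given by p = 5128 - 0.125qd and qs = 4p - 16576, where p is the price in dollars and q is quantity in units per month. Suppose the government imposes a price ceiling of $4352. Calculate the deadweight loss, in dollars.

602112

Rearranging demand gives qd = 41024 - 8p. Equilibrium: 41024 - 8p = 4p - 16576, so 57600 = 12p and p* = 4800, q* = 2624.
Since 4352 < 4800, the ceiling is binding.
At p = 4352: qd = 41024 - 8·4352 = 6208 and qs = 4·4352 - 16576 = 832.
Quantity traded falls to 832. At q = 832 the demand price is (41024 - 832)/8 = 5024 and the supply price is (16576 + 832)/4 = 4352.
Deadweight loss = ½ · (5024 - 4352) · (2624 - 832) = ½ · 672 · 1792 = 602112.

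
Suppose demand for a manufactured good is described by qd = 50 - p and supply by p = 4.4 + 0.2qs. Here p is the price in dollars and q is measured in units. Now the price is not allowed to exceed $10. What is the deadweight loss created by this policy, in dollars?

Rearranging supply gives qs = 5p - 22. Equilibrium: 50 - p = 5p - 22, so 72 = 6p and p* = 12, q* = 38.
The ceiling of 10 is below the equilibrium price 12, so it binds.
At p = 10: qd = 50 - 10 = 40 and qs = 5·10 - 22 = 28.
Quantity traded falls to 28. At q = 28 the demand price is 50 - 28 = 22 and the supply price is (22 + 28)/5 = 10.
Deadweight loss = ½ · (22 - 10) · (38 - 28) = ½ · 12 · 10 = 60.

60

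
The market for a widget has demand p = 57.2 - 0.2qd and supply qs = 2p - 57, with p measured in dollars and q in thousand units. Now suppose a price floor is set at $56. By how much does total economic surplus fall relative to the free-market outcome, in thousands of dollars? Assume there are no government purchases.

Rearranging demand gives qd = 286 - 5p. Setting quantity demanded equal to quantity supplied, 286 - 5p = 2p - 57, gives p* = 49 and q* = 41.
Because the floor (56) lies above the market-clearing price, it is binding.
At p = 56: qd = 286 - 5·56 = 6 and qs = 2·56 - 57 = 55.
Quantity traded falls to 6. At q = 6 the demand price is (286 - 6)/5 = 56 and the supply price is (57 + 6)/2 = 31.5.
Deadweight loss = ½ · (56 - 31.5) · (41 - 6) = ½ · 24.5 · 35 = 428.75.

428.75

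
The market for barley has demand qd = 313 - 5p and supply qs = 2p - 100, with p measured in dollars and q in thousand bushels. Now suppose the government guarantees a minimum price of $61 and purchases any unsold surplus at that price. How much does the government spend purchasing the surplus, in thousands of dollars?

854

Equilibrium: 313 - 5p = 2p - 100, so 413 = 7p and p* = 59, q* = 18.
The floor of 61 is above the equilibrium price 59, so it binds.
At p = 61: qd = 313 - 5·61 = 8 and qs = 2·61 - 100 = 22.
Surplus = qs - qd = 14.
Government expenditure = surplus × support price = 14 × 61 = 854.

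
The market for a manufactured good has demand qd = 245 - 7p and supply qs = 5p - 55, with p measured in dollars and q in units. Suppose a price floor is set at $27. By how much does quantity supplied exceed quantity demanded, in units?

24

Equilibrium: 245 - 7p = 5p - 55, so 300 = 12p and p* = 25, q* = 70.
Since 27 > 25, the floor is binding.
At p = 27: qd = 245 - 7·27 = 56 and qs = 5·27 - 55 = 80.
Surplus = qs - qd = 80 - 56 = 24.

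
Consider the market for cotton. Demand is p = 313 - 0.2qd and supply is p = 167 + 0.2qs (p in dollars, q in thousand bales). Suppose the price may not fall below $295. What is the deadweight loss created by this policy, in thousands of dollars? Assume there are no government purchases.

15125

Rearranging demand gives qd = 1565 - 5p; rearranging supply gives qs = 5p - 835. Equilibrium: 1565 - 5p = 5p - 835, so 2400 = 10p and p* = 240, q* = 365.
Since 295 > 240, the floor is binding.
At p = 295: qd = 1565 - 5·295 = 90 and qs = 5·295 - 835 = 640.
Quantity traded falls to 90. At q = 90 the demand price is (1565 - 90)/5 = 295 and the supply price is (835 + 90)/5 = 185.
Deadweight loss = ½ · (295 - 185) · (365 - 90) = ½ · 110 · 275 = 15125.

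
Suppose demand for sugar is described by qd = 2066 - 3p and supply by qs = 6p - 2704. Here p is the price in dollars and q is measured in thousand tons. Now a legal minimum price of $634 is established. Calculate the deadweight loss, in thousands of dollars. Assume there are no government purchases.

Equilibrium: 2066 - 3p = 6p - 2704, so 4770 = 9p and p* = 530, q* = 476.
Since 634 > 530, the floor is binding.
At p = 634: qd = 2066 - 3·634 = 164 and qs = 6·634 - 2704 = 1100.
Quantity traded falls to 164. At q = 164 the demand price is (2066 - 164)/3 = 634 and the supply price is (2704 + 164)/6 = 478.
Deadweight loss = ½ · (634 - 478) · (476 - 164) = ½ · 156 · 312 = 24336.

24336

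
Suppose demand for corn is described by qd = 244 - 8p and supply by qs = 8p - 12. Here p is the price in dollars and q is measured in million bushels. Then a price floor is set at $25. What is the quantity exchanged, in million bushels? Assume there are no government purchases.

Without the control the market clears where 244 - 8p = 8p - 12, i.e. p* = 16 and q* = 116.
Since 25 > 16, the floor is binding.
At p = 25: qd = 244 - 8·25 = 44 and qs = 8·25 - 12 = 188.
The quantity actually transacted is the short side, demand: 44.

44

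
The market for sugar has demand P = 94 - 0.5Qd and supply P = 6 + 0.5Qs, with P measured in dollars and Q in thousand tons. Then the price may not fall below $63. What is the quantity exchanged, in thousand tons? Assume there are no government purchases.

Rearranging demand gives Qd = 188 - 2P; rearranging supply gives Qs = 2P - 12. Equilibrium: 188 - 2P = 2P - 12, so 200 = 4P and P* = 50, Q* = 88.
Because the floor (63) lies above the market-clearing price, it is binding.
At P = 63: Qd = 188 - 2·63 = 62 and Qs = 2·63 - 12 = 114.
The quantity actually transacted is the short side, demand: 62.

62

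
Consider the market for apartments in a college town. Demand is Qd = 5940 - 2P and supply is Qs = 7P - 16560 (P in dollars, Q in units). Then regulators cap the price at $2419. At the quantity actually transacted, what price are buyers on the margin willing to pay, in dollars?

In a free market, 5940 - 2P = 7P - 16560 gives the equilibrium P* = 2500, Q* = 940.
Since 2419 < 2500, the ceiling is binding.
At P = 2419: Qd = 5940 - 2·2419 = 1102 and Qs = 7·2419 - 16560 = 373.
Only 373 units reach the market. On the demand curve, the marginal buyer's willingness to pay at Q = 373 is (5940 - 373)/2 = 2783.5.

2783.5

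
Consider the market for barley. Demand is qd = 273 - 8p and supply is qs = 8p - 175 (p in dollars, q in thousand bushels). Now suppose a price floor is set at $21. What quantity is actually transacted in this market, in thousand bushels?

49

Setting quantity demanded equal to quantity supplied, 273 - 8p = 8p - 175, gives p* = 28 and q* = 49.
Since 21 is below p* = 28, the floor does not bind and the free-market outcome prevails.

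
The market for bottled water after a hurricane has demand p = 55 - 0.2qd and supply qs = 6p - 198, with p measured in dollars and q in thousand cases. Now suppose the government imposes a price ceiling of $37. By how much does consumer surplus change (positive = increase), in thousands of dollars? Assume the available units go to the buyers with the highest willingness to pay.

Rearranging demand gives qd = 275 - 5p. Without the control the market clears where 275 - 5p = 6p - 198, i.e. p* = 43 and q* = 60.
Because the ceiling (37) lies below the market-clearing price, it is binding.
At p = 37: qd = 275 - 5·37 = 90 and qs = 6·37 - 198 = 24.
Consumer surplus without the control is ½ · (55 - 43) · 60 = 360.
With the ceiling, 24 units are sold at 37 (assume they go to the highest-value buyers). The demand price at q = 24 is 50.2, so CS = ½ · [(55 - 37) + (50.2 - 37)] · 24 = 374.4.
Change in consumer surplus = 374.4 - 360 = 14.4.

14.4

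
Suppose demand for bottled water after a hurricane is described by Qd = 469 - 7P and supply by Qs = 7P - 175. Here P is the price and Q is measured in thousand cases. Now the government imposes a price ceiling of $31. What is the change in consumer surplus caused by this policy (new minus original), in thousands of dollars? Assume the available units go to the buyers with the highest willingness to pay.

-157.5

In a free market, 469 - 7P = 7P - 175 gives the equilibrium P* = 46, Q* = 147.
The ceiling of 31 is below the equilibrium price 46, so it binds.
At P = 31: Qd = 469 - 7·31 = 252 and Qs = 7·31 - 175 = 42.
Consumer surplus without the control is ½ · (67 - 46) · 147 = 1543.5.
With the ceiling, 42 units are sold at 31 (assume they go to the highest-value buyers). The demand price at Q = 42 is 61, so CS = ½ · [(67 - 31) + (61 - 31)] · 42 = 1386.
Change in consumer surplus = 1386 - 1543.5 = -157.5.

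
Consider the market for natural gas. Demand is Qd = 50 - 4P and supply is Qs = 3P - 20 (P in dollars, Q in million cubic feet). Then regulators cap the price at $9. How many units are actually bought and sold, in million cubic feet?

7

Setting quantity demanded equal to quantity supplied, 50 - 4P = 3P - 20, gives P* = 10 and Q* = 10.
Since 9 < 10, the ceiling is binding.
At P = 9: Qd = 50 - 4·9 = 14 and Qs = 3·9 - 20 = 7.
The quantity actually transacted is the short side, supply: 7.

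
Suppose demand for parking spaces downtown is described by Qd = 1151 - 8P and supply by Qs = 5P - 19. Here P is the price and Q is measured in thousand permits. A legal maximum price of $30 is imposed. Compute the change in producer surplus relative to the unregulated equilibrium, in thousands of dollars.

Without the control the market clears where 1151 - 8P = 5P - 19, i.e. P* = 90 and Q* = 431.
The ceiling of 30 is below the equilibrium price 90, so it binds.
At P = 30: Qd = 1151 - 8·30 = 911 and Qs = 5·30 - 19 = 131.
Producer surplus without the control is ½ · (90 - 3.8) · 431 = 18576.1.
With the ceiling, producers sell 131 units at 30, so PS = ½ · (30 - 3.8) · 131 = 1716.1.
Change in producer surplus = 1716.1 - 18576.1 = -16860.

-16860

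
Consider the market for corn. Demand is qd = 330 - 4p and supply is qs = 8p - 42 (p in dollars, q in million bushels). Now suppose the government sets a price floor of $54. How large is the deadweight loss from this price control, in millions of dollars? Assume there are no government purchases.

1587

Setting quantity demanded equal to quantity supplied, 330 - 4p = 8p - 42, gives p* = 31 and q* = 206.
Because the floor (54) lies above the market-clearing price, it is binding.
At p = 54: qd = 330 - 4·54 = 114 and qs = 8·54 - 42 = 390.
Quantity traded falls to 114. At q = 114 the demand price is (330 - 114)/4 = 54 and the supply price is (42 + 114)/8 = 19.5.
Deadweight loss = ½ · (54 - 19.5) · (206 - 114) = ½ · 34.5 · 92 = 1587.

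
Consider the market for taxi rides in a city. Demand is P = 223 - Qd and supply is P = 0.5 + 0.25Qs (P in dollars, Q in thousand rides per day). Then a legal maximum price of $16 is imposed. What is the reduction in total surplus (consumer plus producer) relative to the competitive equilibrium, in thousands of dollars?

8410

Rearranging demand gives Qd = 223 - P; rearranging supply gives Qs = 4P - 2. Setting quantity demanded equal to quantity supplied, 223 - P = 4P - 2, gives P* = 45 and Q* = 178.
Since 16 < 45, the ceiling is binding.
At P = 16: Qd = 223 - 16 = 207 and Qs = 4·16 - 2 = 62.
Quantity traded falls to 62. At Q = 62 the demand price is 223 - 62 = 161 and the supply price is (2 + 62)/4 = 16.
Deadweight loss = ½ · (161 - 16) · (178 - 62) = ½ · 145 · 116 = 8410.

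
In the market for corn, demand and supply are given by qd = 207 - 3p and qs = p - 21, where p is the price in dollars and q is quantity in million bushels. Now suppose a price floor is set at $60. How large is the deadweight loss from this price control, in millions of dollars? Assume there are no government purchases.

In a free market, 207 - 3p = p - 21 gives the equilibrium p* = 57, q* = 36.
The floor of 60 is above the equilibrium price 57, so it binds.
At p = 60: qd = 207 - 3·60 = 27 and qs = 60 - 21 = 39.
Quantity traded falls to 27. At q = 27 the demand price is (207 - 27)/3 = 60 and the supply price is 21 + 27 = 48.
Deadweight loss = ½ · (60 - 48) · (36 - 27) = ½ · 12 · 9 = 54.

54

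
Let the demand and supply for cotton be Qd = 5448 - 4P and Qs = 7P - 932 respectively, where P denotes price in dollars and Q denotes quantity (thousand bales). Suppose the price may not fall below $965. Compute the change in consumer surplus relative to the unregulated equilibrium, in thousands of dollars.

-907830

Setting quantity demanded equal to quantity supplied, 5448 - 4P = 7P - 932, gives P* = 580 and Q* = 3128.
Because the floor (965) lies above the market-clearing price, it is binding.
At P = 965: Qd = 5448 - 4·965 = 1588 and Qs = 7·965 - 932 = 5823.
Consumer surplus without the control is ½ · (1362 - 580) · 3128 = 1223048.
With the floor, consumers buy 1588 units at 965, so CS = ½ · (1362 - 965) · 1588 = 315218.
Change in consumer surplus = 315218 - 1223048 = -907830.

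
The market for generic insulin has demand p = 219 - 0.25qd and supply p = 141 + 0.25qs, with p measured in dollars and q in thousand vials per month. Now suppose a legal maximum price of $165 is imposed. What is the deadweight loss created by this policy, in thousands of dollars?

Rearranging demand gives qd = 876 - 4p; rearranging supply gives qs = 4p - 564. Without the control the market clears where 876 - 4p = 4p - 564, i.e. p* = 180 and q* = 156.
Since 165 < 180, the ceiling is binding.
At p = 165: qd = 876 - 4·165 = 216 and qs = 4·165 - 564 = 96.
Quantity traded falls to 96. At q = 96 the demand price is (876 - 96)/4 = 195 and the supply price is (564 + 96)/4 = 165.
Deadweight loss = ½ · (195 - 165) · (156 - 96) = ½ · 30 · 60 = 900.

900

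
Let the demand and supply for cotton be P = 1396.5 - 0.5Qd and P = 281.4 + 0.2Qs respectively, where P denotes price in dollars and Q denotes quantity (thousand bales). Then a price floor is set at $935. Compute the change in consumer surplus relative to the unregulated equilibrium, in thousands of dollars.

-421430

Rearranging demand gives Qd = 2793 - 2P; rearranging supply gives Qs = 5P - 1407. Setting quantity demanded equal to quantity supplied, 2793 - 2P = 5P - 1407, gives P* = 600 and Q* = 1593.
Because the floor (935) lies above the market-clearing price, it is binding.
At P = 935: Qd = 2793 - 2·935 = 923 and Qs = 5·935 - 1407 = 3268.
Consumer surplus without the control is ½ · (1396.5 - 600) · 1593 = 634412.25.
With the floor, consumers buy 923 units at 935, so CS = ½ · (1396.5 - 935) · 923 = 212982.25.
Change in consumer surplus = 212982.25 - 634412.25 = -421430.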